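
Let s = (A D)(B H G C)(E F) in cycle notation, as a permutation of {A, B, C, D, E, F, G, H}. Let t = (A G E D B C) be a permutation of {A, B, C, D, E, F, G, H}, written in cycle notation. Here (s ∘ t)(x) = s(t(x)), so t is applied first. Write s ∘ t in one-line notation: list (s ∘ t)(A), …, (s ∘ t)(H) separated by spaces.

C B D H A E F G

(s ∘ t)(x) = s(t(x)). Computing each image: s(t(A)) = s(G) = C, s(t(B)) = s(C) = B, s(t(C)) = s(A) = D, s(t(D)) = s(B) = H, s(t(E)) = s(D) = A, s(t(F)) = s(F) = E, s(t(G)) = s(E) = F, s(t(H)) = s(H) = G.
Hence s ∘ t = [C B D H A E F G].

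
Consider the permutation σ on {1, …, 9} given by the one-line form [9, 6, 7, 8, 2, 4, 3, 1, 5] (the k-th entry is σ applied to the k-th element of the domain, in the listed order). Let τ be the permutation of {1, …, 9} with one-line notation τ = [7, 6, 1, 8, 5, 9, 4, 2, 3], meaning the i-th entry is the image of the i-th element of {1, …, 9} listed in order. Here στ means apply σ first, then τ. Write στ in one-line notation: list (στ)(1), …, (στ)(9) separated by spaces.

3 9 4 2 6 8 1 7 5

(στ)(x) = τ(σ(x)). Computing each image: τ(σ(1)) = τ(9) = 3, τ(σ(2)) = τ(6) = 9, τ(σ(3)) = τ(7) = 4, τ(σ(4)) = τ(8) = 2, τ(σ(5)) = τ(2) = 6, τ(σ(6)) = τ(4) = 8, τ(σ(7)) = τ(3) = 1, τ(σ(8)) = τ(1) = 7, τ(σ(9)) = τ(5) = 5.
Hence στ = [3 9 4 2 6 8 1 7 5].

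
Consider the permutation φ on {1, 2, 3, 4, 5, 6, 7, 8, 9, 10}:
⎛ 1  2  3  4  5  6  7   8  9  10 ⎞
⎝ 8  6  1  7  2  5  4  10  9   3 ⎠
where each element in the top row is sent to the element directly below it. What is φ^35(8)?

1

Tracing 8 → 10 → … returns to 8 after 4 steps, so 8 lies in a 4-cycle (1, 8, 10, 3).
Powers repeat with period 4 on this cycle, and 35 mod 4 = 3, so φ^35(8) = φ^3(8).
Stepping 3 places around the cycle: 8 → 10 → 3 → 1.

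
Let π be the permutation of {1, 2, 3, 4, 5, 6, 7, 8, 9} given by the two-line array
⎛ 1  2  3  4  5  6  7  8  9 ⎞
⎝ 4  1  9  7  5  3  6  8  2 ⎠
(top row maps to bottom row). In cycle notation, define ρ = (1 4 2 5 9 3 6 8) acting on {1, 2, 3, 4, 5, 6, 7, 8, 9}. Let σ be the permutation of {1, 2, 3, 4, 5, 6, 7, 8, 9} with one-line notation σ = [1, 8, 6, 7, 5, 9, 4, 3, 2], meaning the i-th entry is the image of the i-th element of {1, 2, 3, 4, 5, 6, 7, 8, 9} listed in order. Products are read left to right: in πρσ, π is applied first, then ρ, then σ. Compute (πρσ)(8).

1

Apply the permutations in order: π(8) = 8, then ρ(8) = 1, then σ(1) = 1. So (πρσ)(8) = 1.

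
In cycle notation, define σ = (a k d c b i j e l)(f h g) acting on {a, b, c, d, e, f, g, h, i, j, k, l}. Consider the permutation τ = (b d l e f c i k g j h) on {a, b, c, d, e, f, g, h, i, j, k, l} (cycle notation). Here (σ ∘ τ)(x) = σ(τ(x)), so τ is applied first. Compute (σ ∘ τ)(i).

First apply τ: τ(i) = k, then σ(k) = d. Thus (σ ∘ τ)(i) = d.

d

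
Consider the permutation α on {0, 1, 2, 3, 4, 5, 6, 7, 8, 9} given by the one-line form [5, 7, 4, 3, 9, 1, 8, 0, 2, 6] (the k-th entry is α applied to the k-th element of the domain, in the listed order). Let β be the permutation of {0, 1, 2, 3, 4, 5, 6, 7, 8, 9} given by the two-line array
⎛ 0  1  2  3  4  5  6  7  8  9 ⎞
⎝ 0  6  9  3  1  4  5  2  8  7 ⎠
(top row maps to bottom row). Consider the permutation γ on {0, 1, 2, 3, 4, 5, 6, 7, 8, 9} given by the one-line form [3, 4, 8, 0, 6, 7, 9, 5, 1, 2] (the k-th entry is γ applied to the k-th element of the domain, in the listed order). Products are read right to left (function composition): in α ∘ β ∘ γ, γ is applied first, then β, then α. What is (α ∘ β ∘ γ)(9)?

(α ∘ β ∘ γ)(9) = α(β(γ(9))). γ(9) = 2, then β(2) = 9, then α(9) = 6, so the result is 6.

6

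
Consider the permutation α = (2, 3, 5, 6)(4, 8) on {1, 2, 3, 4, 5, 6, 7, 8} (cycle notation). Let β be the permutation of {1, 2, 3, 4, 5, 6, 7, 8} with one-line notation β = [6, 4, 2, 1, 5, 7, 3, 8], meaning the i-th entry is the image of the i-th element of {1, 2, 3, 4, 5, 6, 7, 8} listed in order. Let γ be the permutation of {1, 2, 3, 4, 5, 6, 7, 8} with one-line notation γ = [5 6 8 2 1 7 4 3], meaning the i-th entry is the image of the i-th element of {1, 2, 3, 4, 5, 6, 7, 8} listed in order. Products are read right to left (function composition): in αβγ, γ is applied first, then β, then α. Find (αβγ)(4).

Chase 4: γ(4) = 2; β(2) = 4; α(4) = 8. Hence (αβγ)(4) = 8.

8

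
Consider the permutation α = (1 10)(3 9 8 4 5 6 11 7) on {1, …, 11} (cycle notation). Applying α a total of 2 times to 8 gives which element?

8 lies in the 8-cycle (3 9 8 4 5 6 11 7).
Stepping 2 places around the cycle: 8 → 4 → 5.

5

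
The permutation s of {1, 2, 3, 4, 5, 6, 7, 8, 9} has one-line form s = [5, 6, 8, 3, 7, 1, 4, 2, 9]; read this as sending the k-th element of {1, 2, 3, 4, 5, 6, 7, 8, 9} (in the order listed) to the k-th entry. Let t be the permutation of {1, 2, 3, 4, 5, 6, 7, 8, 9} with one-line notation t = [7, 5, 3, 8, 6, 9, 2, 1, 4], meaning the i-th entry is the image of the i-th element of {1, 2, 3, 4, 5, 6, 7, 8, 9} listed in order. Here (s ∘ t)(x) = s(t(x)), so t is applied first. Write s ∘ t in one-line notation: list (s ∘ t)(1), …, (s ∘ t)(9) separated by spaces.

(s ∘ t)(x) = s(t(x)). Computing each image: s(t(1)) = s(7) = 4, s(t(2)) = s(5) = 7, s(t(3)) = s(3) = 8, s(t(4)) = s(8) = 2, s(t(5)) = s(6) = 1, s(t(6)) = s(9) = 9, s(t(7)) = s(2) = 6, s(t(8)) = s(1) = 5, s(t(9)) = s(4) = 3.
Hence s ∘ t = [4 7 8 2 1 9 6 5 3].

4 7 8 2 1 9 6 5 3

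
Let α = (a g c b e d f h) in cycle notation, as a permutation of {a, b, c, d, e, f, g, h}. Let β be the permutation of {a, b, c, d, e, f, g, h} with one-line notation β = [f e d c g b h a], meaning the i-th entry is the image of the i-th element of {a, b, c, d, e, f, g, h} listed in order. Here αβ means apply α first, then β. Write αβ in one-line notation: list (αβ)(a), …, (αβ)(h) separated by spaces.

For each element, apply α then β: a → g → h; b → e → g; c → b → e; d → f → b; e → d → c; f → h → a; g → c → d; h → a → f.
So αβ in one-line form is h g e b c a d f.

h g e b c a d f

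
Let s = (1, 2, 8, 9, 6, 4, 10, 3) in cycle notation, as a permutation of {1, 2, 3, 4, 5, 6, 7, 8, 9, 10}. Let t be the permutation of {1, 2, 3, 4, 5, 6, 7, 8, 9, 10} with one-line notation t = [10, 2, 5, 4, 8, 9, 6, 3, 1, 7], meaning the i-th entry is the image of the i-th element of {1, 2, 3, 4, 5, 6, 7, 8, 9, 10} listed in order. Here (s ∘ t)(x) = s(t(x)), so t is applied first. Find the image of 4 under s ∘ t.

10

First apply t: t(4) = 4, then s(4) = 10. Thus (s ∘ t)(4) = 10.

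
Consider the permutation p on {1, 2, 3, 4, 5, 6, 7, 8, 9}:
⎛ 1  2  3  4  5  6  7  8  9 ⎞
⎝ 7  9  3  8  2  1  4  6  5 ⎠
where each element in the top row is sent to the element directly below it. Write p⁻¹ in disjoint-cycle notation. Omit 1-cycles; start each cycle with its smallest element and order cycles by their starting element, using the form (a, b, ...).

First write p in disjoint cycles: (1, 7, 4, 8, 6)(2, 9, 5).
Reversing each cycle (and rotating so the smallest element leads) gives p⁻¹ = (1, 6, 8, 4, 7)(2, 5, 9).

(1, 6, 8, 4, 7)(2, 5, 9)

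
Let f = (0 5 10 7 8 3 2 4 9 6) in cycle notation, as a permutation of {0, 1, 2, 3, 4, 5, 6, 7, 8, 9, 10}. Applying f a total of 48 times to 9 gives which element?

2

9 lies in the 10-cycle (0 5 10 7 8 3 2 4 9 6).
Powers repeat with period 10 on this cycle, and 48 mod 10 = 8, so f^48(9) = f^8(9).
Stepping 8 places around the cycle: 9 → 6 → 0 → 5 → 10 → 7 → 8 → 3 → 2.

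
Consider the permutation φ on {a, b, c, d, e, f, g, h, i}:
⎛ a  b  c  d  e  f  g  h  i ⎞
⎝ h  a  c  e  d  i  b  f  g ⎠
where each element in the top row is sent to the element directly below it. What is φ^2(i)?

b

Tracing i → g → … returns to i after 6 steps, so i lies in a 6-cycle (a, h, f, i, g, b).
Advancing 2 steps from i: i → g → b.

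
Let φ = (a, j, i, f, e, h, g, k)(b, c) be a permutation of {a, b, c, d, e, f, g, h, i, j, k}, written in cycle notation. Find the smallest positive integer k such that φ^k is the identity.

8

The cycle type of φ is (8, 2, 1).
The order of φ is the least common multiple of its cycle lengths: lcm(8, 2) = 8.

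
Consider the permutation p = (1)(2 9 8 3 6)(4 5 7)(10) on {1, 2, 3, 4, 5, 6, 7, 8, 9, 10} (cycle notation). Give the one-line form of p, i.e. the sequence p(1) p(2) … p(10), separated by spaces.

Each element maps to the next entry in its cycle (wrapping to the front): 1↦1, 2↦9, 3↦6, 4↦5, 5↦7, 6↦2, 7↦4, 8↦3, 9↦8, 10↦10.
Listing these in domain order gives 1 9 6 5 7 2 4 3 8 10.

1 9 6 5 7 2 4 3 8 10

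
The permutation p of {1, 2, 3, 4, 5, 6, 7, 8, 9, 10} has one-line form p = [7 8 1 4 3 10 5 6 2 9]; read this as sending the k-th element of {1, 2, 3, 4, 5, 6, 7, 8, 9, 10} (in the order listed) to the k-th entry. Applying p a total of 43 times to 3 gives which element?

Tracing 3 → 1 → … returns to 3 after 4 steps, so 3 lies in a 4-cycle (1 7 5 3).
On a 4-cycle, p^4 is the identity, so p^43 = p^3 there (43 ≡ 3 mod 4).
Stepping 3 places around the cycle: 3 → 1 → 7 → 5.

5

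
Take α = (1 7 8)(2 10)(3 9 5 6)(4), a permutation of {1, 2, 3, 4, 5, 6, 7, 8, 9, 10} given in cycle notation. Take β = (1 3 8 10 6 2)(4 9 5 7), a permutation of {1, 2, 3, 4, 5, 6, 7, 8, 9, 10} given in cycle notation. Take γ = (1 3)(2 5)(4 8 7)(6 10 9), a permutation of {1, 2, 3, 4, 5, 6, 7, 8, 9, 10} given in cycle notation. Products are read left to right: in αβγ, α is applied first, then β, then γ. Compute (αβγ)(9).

(αβγ)(9) = γ(β(α(9))). α(9) = 5, then β(5) = 7, then γ(7) = 4, so the result is 4.

4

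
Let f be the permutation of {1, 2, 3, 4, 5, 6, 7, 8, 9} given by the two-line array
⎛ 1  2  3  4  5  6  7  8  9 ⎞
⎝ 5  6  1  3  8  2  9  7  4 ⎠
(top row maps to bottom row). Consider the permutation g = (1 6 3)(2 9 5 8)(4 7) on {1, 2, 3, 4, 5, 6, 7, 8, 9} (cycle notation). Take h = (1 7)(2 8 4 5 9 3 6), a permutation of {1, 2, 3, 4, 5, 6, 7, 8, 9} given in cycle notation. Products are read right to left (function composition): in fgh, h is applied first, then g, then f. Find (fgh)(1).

Apply the permutations in order: h(1) = 7, then g(7) = 4, then f(4) = 3. So (fgh)(1) = 3.

3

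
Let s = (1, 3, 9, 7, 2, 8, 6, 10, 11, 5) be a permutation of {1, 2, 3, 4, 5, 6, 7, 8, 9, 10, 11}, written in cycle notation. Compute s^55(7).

11

7 lies in the 10-cycle (1, 3, 9, 7, 2, 8, 6, 10, 11, 5).
Powers repeat with period 10 on this cycle, and 55 mod 10 = 5, so s^55(7) = s^5(7).
Advancing 5 steps from 7: 7 → 2 → 8 → 6 → 10 → 11.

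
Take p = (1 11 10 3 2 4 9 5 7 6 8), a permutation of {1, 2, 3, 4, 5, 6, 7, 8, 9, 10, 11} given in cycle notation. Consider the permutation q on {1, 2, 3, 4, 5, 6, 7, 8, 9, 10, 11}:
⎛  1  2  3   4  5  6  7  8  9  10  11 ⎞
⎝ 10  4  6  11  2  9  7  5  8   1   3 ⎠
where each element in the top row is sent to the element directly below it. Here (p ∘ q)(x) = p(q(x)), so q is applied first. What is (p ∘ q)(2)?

First apply q: q(2) = 4, then p(4) = 9. Thus (p ∘ q)(2) = 9.

9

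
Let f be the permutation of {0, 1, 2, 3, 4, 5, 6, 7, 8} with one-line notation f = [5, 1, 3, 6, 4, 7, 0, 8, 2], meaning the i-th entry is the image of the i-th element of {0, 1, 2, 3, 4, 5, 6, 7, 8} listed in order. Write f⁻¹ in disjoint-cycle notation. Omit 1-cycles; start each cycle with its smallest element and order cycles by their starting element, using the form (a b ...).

First write f in disjoint cycles: (0 5 7 8 2 3 6).
The inverse reverses every cycle; in canonical form, f⁻¹ = (0 6 3 2 8 7 5).

(0 6 3 2 8 7 5)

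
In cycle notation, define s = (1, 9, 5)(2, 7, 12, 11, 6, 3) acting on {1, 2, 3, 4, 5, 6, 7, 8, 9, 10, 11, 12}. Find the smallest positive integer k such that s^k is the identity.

6

The cycle type of s is (6, 3, 1, 1, 1).
The order is lcm(6, 3) = 6.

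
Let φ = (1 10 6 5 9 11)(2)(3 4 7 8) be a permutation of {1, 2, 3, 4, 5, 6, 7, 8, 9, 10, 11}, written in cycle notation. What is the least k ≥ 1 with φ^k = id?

The disjoint cycles have lengths 6, 4, 1.
Since disjoint cycles commute, ord(φ) = lcm(6, 4) = 12.

12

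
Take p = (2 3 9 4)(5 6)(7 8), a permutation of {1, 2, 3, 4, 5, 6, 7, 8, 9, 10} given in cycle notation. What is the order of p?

4

The cycle type of p is (4, 2, 2, 1, 1).
The order is lcm(4, 2, 2) = 4.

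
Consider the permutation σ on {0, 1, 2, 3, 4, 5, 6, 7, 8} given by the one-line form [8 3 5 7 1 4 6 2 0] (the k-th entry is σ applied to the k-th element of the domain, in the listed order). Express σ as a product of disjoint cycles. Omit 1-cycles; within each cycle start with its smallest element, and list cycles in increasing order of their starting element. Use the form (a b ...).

(0 8)(1 3 7 2 5 4)

Iterating σ from 0 gives 0 → 8 → 0; that is the 2-cycle (0 8).
Continuing from each remaining unvisited element yields (0 8)(1 3 7 2 5 4).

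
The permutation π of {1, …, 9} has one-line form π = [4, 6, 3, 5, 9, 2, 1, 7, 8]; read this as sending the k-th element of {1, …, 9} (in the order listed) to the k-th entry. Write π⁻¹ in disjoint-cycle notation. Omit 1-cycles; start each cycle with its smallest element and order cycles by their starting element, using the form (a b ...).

First write π in disjoint cycles: (1 4 5 9 8 7)(2 6).
Reversing each cycle (and rotating so the smallest element leads) gives π⁻¹ = (1 7 8 9 5 4)(2 6).

(1 7 8 9 5 4)(2 6)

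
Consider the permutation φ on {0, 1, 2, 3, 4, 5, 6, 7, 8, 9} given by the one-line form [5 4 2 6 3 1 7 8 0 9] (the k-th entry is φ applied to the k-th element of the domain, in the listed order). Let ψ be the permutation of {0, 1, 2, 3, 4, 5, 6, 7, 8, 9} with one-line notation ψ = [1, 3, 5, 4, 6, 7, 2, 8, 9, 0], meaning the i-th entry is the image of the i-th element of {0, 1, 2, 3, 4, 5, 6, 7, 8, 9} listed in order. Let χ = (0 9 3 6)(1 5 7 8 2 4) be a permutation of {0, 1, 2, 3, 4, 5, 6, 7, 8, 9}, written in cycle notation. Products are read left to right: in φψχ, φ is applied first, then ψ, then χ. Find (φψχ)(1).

(φψχ)(1) = χ(ψ(φ(1))). φ(1) = 4, then ψ(4) = 6, then χ(6) = 0, so the result is 0.

0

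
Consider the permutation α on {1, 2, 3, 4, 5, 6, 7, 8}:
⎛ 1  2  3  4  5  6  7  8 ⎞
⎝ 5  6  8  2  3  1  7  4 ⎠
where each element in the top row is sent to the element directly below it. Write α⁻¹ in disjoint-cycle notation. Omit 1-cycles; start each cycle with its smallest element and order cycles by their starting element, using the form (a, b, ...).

First write α in disjoint cycles: (1, 5, 3, 8, 4, 2, 6).
The inverse reverses every cycle; in canonical form, α⁻¹ = (1, 6, 2, 4, 8, 3, 5).

(1, 6, 2, 4, 8, 3, 5)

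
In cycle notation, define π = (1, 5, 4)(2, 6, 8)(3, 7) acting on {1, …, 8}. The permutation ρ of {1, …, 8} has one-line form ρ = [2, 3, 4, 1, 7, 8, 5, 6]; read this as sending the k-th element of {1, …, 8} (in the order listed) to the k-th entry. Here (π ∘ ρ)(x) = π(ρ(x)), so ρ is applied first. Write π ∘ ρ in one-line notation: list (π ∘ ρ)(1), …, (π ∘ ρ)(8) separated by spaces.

Chase each element through ρ then π: 1 → 2 → 6; 2 → 3 → 7; 3 → 4 → 1; 4 → 1 → 5; 5 → 7 → 3; 6 → 8 → 2; 7 → 5 → 4; 8 → 6 → 8.
Collecting the images, π ∘ ρ = [6 7 1 5 3 2 4 8].

6 7 1 5 3 2 4 8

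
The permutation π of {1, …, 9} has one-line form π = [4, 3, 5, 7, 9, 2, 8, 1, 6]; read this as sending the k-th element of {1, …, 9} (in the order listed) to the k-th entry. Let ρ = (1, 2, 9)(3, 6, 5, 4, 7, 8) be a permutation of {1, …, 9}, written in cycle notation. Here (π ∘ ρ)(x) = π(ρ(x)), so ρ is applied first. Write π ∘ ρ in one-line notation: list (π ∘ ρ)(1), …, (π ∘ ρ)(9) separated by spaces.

(π ∘ ρ)(x) = π(ρ(x)). Computing each image: π(ρ(1)) = π(2) = 3, π(ρ(2)) = π(9) = 6, π(ρ(3)) = π(6) = 2, π(ρ(4)) = π(7) = 8, π(ρ(5)) = π(4) = 7, π(ρ(6)) = π(5) = 9, π(ρ(7)) = π(8) = 1, π(ρ(8)) = π(3) = 5, π(ρ(9)) = π(1) = 4.
Hence π ∘ ρ = [3 6 2 8 7 9 1 5 4].

3 6 2 8 7 9 1 5 4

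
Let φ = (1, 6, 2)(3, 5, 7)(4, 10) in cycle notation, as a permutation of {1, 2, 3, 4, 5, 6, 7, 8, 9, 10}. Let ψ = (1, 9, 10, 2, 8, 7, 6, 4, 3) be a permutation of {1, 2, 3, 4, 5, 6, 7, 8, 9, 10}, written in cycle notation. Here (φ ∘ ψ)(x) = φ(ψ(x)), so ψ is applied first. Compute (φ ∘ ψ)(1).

First apply ψ: ψ(1) = 9, then φ(9) = 9. Thus (φ ∘ ψ)(1) = 9.

9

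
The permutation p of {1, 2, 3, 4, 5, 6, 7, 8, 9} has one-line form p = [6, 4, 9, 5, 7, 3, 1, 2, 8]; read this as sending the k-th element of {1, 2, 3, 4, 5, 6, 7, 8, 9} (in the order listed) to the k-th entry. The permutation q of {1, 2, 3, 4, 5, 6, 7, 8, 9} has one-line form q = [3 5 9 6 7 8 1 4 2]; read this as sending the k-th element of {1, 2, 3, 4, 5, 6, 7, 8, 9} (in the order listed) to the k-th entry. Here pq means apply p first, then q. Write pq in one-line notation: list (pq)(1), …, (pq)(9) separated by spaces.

8 6 2 7 1 9 3 5 4

(pq)(x) = q(p(x)). Computing each image: q(p(1)) = q(6) = 8, q(p(2)) = q(4) = 6, q(p(3)) = q(9) = 2, q(p(4)) = q(5) = 7, q(p(5)) = q(7) = 1, q(p(6)) = q(3) = 9, q(p(7)) = q(1) = 3, q(p(8)) = q(2) = 5, q(p(9)) = q(8) = 4.
Hence pq = [8 6 2 7 1 9 3 5 4].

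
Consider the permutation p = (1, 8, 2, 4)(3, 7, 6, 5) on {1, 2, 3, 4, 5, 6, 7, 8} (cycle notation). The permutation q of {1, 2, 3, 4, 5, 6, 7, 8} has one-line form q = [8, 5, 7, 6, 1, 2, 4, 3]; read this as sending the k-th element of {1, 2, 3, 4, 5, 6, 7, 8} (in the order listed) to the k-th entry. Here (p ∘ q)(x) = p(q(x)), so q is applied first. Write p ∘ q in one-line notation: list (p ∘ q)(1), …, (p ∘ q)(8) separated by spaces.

2 3 6 5 8 4 1 7

For each element, apply q then p: 1 → 8 → 2; 2 → 5 → 3; 3 → 7 → 6; 4 → 6 → 5; 5 → 1 → 8; 6 → 2 → 4; 7 → 4 → 1; 8 → 3 → 7.
So p ∘ q in one-line form is 2 3 6 5 8 4 1 7.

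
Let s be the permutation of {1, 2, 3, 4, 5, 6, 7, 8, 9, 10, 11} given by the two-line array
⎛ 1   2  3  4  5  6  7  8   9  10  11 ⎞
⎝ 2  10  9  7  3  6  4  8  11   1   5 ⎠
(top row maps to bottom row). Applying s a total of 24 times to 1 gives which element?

Tracing 1 → 2 → … returns to 1 after 3 steps, so 1 lies in a 3-cycle (1, 2, 10).
Since the cycle has length 3, s^24 acts on it the same as s^0 (24 mod 3 = 0).
So s^24(1) = 1.

1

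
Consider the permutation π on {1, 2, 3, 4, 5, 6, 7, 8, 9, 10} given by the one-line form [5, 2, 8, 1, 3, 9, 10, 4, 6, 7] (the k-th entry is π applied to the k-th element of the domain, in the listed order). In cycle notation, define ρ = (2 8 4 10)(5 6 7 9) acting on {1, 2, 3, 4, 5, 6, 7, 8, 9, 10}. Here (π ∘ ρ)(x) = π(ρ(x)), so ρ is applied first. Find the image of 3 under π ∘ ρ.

8

ρ(3) = 3, then π(3) = 8; composing gives (π ∘ ρ)(3) = 8.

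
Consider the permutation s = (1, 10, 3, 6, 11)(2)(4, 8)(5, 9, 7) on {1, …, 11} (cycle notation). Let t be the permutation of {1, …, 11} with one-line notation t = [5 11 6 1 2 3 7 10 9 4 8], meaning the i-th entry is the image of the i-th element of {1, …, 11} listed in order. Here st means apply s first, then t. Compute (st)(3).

s(3) = 6, then t(6) = 3; composing gives (st)(3) = 3.

3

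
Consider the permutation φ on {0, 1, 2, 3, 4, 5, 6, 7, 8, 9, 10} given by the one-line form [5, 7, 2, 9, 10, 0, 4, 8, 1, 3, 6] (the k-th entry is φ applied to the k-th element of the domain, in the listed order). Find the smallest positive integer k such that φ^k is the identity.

6

Writing φ as disjoint cycles, the cycle lengths are 3, 3, 2, 2, 1.
The order is lcm(3, 3, 2, 2) = 6.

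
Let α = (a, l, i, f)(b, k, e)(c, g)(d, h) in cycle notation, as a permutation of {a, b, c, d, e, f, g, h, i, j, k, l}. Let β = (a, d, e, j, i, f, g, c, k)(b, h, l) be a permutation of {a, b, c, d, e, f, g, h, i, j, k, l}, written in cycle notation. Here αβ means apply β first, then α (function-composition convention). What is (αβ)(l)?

First apply β: β(l) = b, then α(b) = k. Thus (αβ)(l) = k.

k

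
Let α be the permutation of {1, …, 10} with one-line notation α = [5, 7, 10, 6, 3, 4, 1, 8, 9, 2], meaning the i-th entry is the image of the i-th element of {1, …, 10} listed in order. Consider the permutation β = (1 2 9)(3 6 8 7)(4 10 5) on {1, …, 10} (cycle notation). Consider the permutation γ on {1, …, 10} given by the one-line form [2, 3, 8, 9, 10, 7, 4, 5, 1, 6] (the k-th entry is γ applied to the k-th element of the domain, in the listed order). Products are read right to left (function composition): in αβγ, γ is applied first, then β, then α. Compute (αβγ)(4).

5

Chase 4: γ(4) = 9; β(9) = 1; α(1) = 5. Hence (αβγ)(4) = 5.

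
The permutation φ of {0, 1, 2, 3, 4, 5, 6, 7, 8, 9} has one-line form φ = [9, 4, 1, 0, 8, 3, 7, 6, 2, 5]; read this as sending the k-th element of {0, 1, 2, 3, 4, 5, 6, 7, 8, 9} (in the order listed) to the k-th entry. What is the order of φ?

Decomposing into disjoint cycles gives cycle lengths 4, 4, 2.
The order is lcm(4, 4, 2) = 4.

4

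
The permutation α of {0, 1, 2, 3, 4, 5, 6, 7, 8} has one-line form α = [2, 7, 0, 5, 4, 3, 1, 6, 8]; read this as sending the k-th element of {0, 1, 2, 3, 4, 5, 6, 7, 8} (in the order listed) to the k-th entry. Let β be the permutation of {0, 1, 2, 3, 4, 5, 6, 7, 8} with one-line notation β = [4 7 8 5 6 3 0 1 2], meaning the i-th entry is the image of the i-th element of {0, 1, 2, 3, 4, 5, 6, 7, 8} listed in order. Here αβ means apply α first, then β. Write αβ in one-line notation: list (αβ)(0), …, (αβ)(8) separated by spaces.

8 1 4 3 6 5 7 0 2

(αβ)(x) = β(α(x)). Computing each image: β(α(0)) = β(2) = 8, β(α(1)) = β(7) = 1, β(α(2)) = β(0) = 4, β(α(3)) = β(5) = 3, β(α(4)) = β(4) = 6, β(α(5)) = β(3) = 5, β(α(6)) = β(1) = 7, β(α(7)) = β(6) = 0, β(α(8)) = β(8) = 2.
Hence αβ = [8 1 4 3 6 5 7 0 2].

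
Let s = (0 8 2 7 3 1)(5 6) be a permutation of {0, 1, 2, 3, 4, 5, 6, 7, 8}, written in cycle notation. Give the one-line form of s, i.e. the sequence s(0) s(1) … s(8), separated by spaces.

8 0 7 1 4 6 5 3 2

Each element maps to the next entry in its cycle (wrapping to the front): 0→8, 1→0, 2→7, 3→1, 4→4, 5→6, 6→5, 7→3, 8→2.
Listing these in domain order gives 8 0 7 1 4 6 5 3 2.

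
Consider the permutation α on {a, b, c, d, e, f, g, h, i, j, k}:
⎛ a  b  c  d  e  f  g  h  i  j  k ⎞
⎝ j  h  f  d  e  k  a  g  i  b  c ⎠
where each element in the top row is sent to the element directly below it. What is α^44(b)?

j

Tracing b → h → … returns to b after 5 steps, so b lies in a 5-cycle (a, j, b, h, g).
Since the cycle has length 5, α^44 acts on it the same as α^4 (44 mod 5 = 4).
Advancing 4 steps from b: b → h → g → a → j.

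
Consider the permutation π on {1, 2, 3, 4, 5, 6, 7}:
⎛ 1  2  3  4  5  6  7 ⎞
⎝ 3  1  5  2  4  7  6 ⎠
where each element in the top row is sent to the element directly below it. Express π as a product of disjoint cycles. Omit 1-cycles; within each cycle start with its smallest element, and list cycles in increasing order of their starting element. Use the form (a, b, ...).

(1, 3, 5, 4, 2)(6, 7)

Start at 1 and follow images: 1 → 3 → 5 → 4 → 2 → 1, giving the cycle (1, 3, 5, 4, 2).
Repeating from the next unused element and collecting all non-trivial cycles gives (1, 3, 5, 4, 2)(6, 7).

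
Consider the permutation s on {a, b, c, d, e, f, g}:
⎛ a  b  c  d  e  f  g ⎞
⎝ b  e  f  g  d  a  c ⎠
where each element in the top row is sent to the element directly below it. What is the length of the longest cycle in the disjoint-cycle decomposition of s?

Decomposing into disjoint cycles gives (a b e d g c f); the longest has length 7.

7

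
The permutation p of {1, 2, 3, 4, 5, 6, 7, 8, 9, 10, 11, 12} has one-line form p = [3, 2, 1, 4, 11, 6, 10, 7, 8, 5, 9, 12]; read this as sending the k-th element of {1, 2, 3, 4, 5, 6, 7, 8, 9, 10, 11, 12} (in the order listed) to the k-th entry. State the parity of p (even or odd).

even

In disjoint-cycle form the cycle lengths are 6, 2, 1, 1, 1, 1.
A cycle of length ℓ contributes ℓ−1 transpositions, so p is a product of 5 + 1 = 6 transpositions — even.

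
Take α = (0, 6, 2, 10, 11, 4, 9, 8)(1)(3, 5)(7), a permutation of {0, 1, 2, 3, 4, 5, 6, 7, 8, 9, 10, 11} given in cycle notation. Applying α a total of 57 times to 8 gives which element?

0

8 lies in the 8-cycle (0, 6, 2, 10, 11, 4, 9, 8).
Since the cycle has length 8, α^57 acts on it the same as α^1 (57 mod 8 = 1).
Stepping 1 place around the cycle: 8 → 0.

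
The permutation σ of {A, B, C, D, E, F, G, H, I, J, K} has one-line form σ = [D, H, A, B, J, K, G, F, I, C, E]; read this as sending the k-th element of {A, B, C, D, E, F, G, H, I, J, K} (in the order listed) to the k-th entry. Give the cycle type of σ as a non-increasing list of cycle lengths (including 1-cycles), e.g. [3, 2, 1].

[9, 1, 1]

The disjoint cycles are (A, D, B, H, F, K, E, J, C)(G)(I), with lengths 9, 1, 1 in non-increasing order.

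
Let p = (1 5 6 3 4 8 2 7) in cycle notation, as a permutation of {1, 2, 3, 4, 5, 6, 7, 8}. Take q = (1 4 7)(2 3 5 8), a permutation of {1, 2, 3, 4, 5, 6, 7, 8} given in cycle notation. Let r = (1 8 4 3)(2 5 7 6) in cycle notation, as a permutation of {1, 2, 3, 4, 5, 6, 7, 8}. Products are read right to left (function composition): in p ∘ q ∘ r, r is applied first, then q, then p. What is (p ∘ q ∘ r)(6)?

(p ∘ q ∘ r)(6) = p(q(r(6))). r(6) = 2, then q(2) = 3, then p(3) = 4, so the result is 4.

4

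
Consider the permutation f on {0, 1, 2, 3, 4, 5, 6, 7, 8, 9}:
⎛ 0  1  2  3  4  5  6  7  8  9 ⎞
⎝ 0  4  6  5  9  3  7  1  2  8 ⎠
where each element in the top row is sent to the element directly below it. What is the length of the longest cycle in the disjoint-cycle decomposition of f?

7

Decomposing into disjoint cycles gives (1 4 9 8 2 6 7)(3 5); the longest has length 7.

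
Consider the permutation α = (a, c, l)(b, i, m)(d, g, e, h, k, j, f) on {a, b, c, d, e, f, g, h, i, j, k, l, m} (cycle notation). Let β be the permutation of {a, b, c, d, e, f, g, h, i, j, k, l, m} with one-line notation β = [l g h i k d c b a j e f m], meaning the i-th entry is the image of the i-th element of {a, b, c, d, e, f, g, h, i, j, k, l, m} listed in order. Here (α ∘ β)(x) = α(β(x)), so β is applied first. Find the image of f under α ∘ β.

g

β(f) = d, then α(d) = g; composing gives (α ∘ β)(f) = g.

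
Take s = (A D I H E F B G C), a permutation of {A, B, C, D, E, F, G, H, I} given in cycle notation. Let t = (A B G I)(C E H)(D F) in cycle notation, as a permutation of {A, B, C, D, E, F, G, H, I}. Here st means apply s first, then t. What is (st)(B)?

I

First apply s: s(B) = G, then t(G) = I. Thus (st)(B) = I.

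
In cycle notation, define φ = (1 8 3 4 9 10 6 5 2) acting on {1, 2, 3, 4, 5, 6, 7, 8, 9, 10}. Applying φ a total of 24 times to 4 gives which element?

4 lies in the 9-cycle (1 8 3 4 9 10 6 5 2).
Since the cycle has length 9, φ^24 acts on it the same as φ^6 (24 mod 9 = 6).
Stepping 6 places around the cycle: 4 → 9 → 10 → 6 → 5 → 2 → 1.

1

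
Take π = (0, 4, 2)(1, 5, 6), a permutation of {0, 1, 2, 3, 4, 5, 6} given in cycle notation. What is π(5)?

6

In the cycle (1, 5, 6), 5 is followed by 6, so π(5) = 6.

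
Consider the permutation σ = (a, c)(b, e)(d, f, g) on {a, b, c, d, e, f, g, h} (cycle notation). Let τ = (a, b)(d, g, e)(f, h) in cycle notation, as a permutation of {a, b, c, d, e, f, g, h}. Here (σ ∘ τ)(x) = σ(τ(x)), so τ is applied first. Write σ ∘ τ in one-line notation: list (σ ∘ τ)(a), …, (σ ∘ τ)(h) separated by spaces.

For each element, apply τ then σ: a → b → e; b → a → c; c → c → a; d → g → d; e → d → f; f → h → h; g → e → b; h → f → g.
Collecting the images, σ ∘ τ = [e c a d f h b g].

e c a d f h b g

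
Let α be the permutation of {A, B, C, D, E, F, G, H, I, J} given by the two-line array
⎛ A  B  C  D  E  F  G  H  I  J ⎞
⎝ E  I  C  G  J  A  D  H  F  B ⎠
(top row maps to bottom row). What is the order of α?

Writing α as disjoint cycles, the cycle lengths are 6, 2, 1, 1.
The order is lcm(6, 2) = 6.

6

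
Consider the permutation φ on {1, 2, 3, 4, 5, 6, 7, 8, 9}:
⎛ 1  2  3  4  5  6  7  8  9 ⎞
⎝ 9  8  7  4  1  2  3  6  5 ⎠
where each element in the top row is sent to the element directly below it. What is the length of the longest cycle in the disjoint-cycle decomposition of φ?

Decomposing into disjoint cycles gives (1, 9, 5)(2, 8, 6)(3, 7); the longest has length 3.

3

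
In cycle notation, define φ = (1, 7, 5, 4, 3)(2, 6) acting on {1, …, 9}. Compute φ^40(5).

5 lies in the 5-cycle (1, 7, 5, 4, 3).
On a 5-cycle, φ^5 is the identity, so φ^40 = φ^0 there (40 ≡ 0 mod 5).
So φ^40(5) = 5.

5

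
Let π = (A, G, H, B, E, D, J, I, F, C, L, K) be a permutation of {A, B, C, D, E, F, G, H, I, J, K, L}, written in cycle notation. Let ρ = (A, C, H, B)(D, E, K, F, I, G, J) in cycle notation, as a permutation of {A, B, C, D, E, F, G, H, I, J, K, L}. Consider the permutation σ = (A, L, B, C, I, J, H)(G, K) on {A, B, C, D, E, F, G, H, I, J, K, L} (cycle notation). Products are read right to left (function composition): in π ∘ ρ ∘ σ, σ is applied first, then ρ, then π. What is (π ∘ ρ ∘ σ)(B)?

B

Apply the permutations in order: σ(B) = C, then ρ(C) = H, then π(H) = B. So (π ∘ ρ ∘ σ)(B) = B.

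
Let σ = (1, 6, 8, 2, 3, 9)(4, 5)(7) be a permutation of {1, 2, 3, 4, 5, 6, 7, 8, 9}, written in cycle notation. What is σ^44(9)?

6

9 lies in the 6-cycle (1, 6, 8, 2, 3, 9).
Since the cycle has length 6, σ^44 acts on it the same as σ^2 (44 mod 6 = 2).
Stepping 2 places around the cycle: 9 → 1 → 6.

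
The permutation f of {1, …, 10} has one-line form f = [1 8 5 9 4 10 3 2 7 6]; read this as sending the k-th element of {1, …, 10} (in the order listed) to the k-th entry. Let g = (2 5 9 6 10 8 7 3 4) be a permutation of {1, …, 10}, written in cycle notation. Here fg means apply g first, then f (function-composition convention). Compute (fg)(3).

9

First apply g: g(3) = 4, then f(4) = 9. Thus (fg)(3) = 9.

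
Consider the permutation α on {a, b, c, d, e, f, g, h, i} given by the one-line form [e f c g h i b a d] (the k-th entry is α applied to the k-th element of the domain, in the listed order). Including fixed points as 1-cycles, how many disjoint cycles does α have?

3

The cycle decomposition is (a, e, h)(b, f, i, d, g)(c), which has 3 cycles (counting 1-cycles).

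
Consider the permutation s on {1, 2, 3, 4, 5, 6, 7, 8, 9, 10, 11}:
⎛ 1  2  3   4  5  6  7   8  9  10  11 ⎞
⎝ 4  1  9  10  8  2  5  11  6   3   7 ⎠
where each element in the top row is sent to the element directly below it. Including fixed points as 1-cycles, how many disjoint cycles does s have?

The cycle decomposition is (1, 4, 10, 3, 9, 6, 2)(5, 8, 11, 7), which has 2 cycles (counting 1-cycles).

2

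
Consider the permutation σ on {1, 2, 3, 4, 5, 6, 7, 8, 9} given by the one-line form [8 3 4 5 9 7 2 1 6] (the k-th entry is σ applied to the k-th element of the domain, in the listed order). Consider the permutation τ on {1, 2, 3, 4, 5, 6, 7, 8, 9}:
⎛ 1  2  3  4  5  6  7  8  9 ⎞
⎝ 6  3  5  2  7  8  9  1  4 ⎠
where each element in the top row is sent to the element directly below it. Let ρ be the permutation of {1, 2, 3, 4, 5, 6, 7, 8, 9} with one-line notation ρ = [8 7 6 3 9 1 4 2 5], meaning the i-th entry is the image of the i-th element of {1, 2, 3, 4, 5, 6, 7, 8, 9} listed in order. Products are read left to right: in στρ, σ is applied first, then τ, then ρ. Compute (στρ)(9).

2

(στρ)(9) = ρ(τ(σ(9))). σ(9) = 6, then τ(6) = 8, then ρ(8) = 2, so the result is 2.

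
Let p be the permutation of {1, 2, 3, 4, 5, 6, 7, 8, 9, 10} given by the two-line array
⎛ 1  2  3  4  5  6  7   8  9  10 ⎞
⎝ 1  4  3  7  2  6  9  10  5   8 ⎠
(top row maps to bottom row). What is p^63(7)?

2

Tracing 7 → 9 → … returns to 7 after 5 steps, so 7 lies in a 5-cycle (2 4 7 9 5).
Since the cycle has length 5, p^63 acts on it the same as p^3 (63 mod 5 = 3).
Advancing 3 steps from 7: 7 → 9 → 5 → 2.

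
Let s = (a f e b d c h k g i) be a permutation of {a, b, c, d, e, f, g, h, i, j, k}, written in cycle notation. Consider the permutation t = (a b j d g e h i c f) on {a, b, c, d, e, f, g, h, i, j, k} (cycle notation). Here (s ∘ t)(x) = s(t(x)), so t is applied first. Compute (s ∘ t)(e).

(s ∘ t)(e) = s(t(e)). t(e) = h, then s(h) = k. So (s ∘ t)(e) = k.

k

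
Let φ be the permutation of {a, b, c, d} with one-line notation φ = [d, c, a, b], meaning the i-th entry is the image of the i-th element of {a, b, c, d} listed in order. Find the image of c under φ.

a

c is element number 3 of the domain, and entry number 3 of the one-line form is a, so φ(c) = a.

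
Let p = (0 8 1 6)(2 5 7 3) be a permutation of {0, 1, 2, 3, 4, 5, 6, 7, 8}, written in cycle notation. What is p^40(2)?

2 lies in the 4-cycle (2 5 7 3).
Powers repeat with period 4 on this cycle, and 40 mod 4 = 0, so p^40(2) = p^0(2).
So p^40(2) = 2.

2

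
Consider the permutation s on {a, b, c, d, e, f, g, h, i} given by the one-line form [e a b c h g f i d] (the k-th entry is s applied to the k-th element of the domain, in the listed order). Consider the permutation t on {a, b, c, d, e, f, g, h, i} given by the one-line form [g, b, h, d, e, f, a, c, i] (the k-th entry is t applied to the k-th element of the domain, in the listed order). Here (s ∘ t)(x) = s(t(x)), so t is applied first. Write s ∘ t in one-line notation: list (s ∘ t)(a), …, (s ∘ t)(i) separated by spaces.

f a i c h g e b d

(s ∘ t)(x) = s(t(x)). Computing each image: s(t(a)) = s(g) = f, s(t(b)) = s(b) = a, s(t(c)) = s(h) = i, s(t(d)) = s(d) = c, s(t(e)) = s(e) = h, s(t(f)) = s(f) = g, s(t(g)) = s(a) = e, s(t(h)) = s(c) = b, s(t(i)) = s(i) = d.
Hence s ∘ t = [f a i c h g e b d].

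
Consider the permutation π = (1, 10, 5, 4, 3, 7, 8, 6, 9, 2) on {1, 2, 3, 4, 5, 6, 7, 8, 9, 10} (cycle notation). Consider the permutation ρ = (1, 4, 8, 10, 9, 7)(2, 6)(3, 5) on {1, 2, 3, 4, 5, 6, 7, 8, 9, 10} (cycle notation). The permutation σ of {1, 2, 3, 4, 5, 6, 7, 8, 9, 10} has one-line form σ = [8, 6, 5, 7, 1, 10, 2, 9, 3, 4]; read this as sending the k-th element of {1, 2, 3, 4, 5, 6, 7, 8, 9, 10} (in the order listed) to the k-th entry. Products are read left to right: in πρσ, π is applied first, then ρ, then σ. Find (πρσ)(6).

(πρσ)(6) = σ(ρ(π(6))). π(6) = 9, then ρ(9) = 7, then σ(7) = 2, so the result is 2.

2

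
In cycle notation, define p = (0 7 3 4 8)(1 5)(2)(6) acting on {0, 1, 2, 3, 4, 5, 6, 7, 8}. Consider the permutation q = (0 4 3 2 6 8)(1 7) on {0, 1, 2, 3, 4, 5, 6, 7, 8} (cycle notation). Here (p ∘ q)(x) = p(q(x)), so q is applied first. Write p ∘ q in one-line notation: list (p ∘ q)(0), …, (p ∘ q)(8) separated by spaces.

8 3 6 2 4 1 0 5 7

For each element, apply q then p: 0 → 4 → 8; 1 → 7 → 3; 2 → 6 → 6; 3 → 2 → 2; 4 → 3 → 4; 5 → 5 → 1; 6 → 8 → 0; 7 → 1 → 5; 8 → 0 → 7.
So p ∘ q in one-line form is 8 3 6 2 4 1 0 5 7.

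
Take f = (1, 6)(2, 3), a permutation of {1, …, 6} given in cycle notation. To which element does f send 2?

Within (2, 3), 2 ↦ 3.

3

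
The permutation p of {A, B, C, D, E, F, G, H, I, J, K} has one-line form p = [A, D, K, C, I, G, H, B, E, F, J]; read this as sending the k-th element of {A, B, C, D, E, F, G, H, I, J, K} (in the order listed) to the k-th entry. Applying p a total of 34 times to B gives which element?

C

Tracing B → D → … returns to B after 8 steps, so B lies in an 8-cycle (B D C K J F G H).
Since the cycle has length 8, p^34 acts on it the same as p^2 (34 mod 8 = 2).
Advancing 2 steps from B: B → D → C.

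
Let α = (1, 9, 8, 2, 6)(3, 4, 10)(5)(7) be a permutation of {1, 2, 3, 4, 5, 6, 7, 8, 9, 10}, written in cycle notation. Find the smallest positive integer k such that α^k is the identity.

15

The cycle type of α is (5, 3, 1, 1).
The order is lcm(5, 3) = 15.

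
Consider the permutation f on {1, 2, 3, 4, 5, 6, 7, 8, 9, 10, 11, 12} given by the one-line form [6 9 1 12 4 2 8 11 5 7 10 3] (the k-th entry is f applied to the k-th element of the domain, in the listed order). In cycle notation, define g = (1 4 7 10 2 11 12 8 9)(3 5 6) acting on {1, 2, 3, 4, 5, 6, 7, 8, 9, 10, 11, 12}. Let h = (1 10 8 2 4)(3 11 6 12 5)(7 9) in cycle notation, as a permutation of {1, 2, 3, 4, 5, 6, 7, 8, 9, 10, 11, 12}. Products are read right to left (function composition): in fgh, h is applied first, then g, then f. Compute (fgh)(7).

(fgh)(7) = f(g(h(7))). h(7) = 9, then g(9) = 1, then f(1) = 6, so the result is 6.

6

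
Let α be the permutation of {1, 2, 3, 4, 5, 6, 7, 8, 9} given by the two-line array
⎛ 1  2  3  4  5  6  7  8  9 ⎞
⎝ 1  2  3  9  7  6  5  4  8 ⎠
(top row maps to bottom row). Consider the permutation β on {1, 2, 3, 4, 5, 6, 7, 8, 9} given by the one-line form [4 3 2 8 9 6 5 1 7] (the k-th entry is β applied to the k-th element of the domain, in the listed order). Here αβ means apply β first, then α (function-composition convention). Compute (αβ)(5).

First apply β: β(5) = 9, then α(9) = 8. Thus (αβ)(5) = 8.

8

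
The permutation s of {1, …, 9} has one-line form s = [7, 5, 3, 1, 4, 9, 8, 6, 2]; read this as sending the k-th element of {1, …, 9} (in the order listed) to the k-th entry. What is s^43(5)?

7

Tracing 5 → 4 → … returns to 5 after 8 steps, so 5 lies in an 8-cycle (1 7 8 6 9 2 5 4).
Powers repeat with period 8 on this cycle, and 43 mod 8 = 3, so s^43(5) = s^3(5).
Stepping 3 places around the cycle: 5 → 4 → 1 → 7.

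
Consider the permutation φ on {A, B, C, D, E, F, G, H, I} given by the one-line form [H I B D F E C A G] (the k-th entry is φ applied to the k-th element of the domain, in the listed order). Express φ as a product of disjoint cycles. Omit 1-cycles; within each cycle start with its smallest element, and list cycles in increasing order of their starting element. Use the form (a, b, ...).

From A: A → H → A, closing the cycle (A, H).
Repeating from the next unused element and collecting all non-trivial cycles gives (A, H)(B, I, G, C)(E, F).

(A, H)(B, I, G, C)(E, F)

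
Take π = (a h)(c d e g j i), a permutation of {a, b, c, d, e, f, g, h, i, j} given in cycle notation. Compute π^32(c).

e

c lies in the 6-cycle (c d e g j i).
Since the cycle has length 6, π^32 acts on it the same as π^2 (32 mod 6 = 2).
Advancing 2 steps from c: c → d → e.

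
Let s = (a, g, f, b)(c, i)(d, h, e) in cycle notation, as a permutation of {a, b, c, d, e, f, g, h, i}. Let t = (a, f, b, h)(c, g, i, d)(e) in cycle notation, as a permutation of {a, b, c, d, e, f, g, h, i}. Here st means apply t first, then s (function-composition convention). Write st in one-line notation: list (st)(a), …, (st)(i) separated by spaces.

b e f i d a c g h

(st)(x) = s(t(x)). Computing each image: s(t(a)) = s(f) = b, s(t(b)) = s(h) = e, s(t(c)) = s(g) = f, s(t(d)) = s(c) = i, s(t(e)) = s(e) = d, s(t(f)) = s(b) = a, s(t(g)) = s(i) = c, s(t(h)) = s(a) = g, s(t(i)) = s(d) = h.
Hence st = [b e f i d a c g h].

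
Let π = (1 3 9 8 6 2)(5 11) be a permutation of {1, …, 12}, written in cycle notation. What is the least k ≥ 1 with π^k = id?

6

The disjoint cycles have lengths 6, 2, 1, 1, 1, 1.
The order is lcm(6, 2) = 6.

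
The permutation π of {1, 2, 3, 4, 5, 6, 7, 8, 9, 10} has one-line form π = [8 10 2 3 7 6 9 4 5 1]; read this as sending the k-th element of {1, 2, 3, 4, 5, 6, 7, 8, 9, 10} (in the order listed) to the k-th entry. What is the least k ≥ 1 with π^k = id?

Writing π as disjoint cycles, the cycle lengths are 6, 3, 1.
Since disjoint cycles commute, ord(π) = lcm(6, 3) = 6.

6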